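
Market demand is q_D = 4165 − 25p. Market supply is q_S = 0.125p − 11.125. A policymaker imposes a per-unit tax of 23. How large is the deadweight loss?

In inverse form: demand p = 166.6 − 0.04q, supply p = 89 + 8q.
Competitive equilibrium: 166.6 − 0.04q = 89 + 8q → q* = 9.6517, p* = 166.2139.
With the tax, the buyer price exceeds the seller price by 23: (166.6 − 0.04q) − (89 + 8q) = 23 → q' = 6.791.
Δq = 9.6517 − 6.791 = 2.8607; the wedge equals the tax, 23.
DWL = ½ × 2.8607 × 23 = 32.90.

32.90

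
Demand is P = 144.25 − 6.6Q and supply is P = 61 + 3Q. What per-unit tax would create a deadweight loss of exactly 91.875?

Competitive equilibrium: 144.25 − 6.6Q = 61 + 3Q → Q* = 8.6719, P* = 87.0156.
A tax t gives ΔQ = t/9.6 and wedge t, so DWL = t²/19.2.
t²/19.2 = 91.875 → t² = 1764 → t = 42.

42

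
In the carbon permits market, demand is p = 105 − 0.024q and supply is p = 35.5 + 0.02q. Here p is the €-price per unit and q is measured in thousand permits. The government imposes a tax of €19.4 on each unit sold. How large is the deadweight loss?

Competitive equilibrium: 105 − 0.024q = 35.5 + 0.02q → q* = 1579.5455, p* = 67.0909.
With the tax, the buyer price exceeds the seller price by 19.4: (105 − 0.024q) − (35.5 + 0.02q) = 19.4 → q' = 1138.6364.
Δq = 1579.5455 − 1138.6364 = 440.9091; the wedge equals the tax, 19.4.
Welfare loss = ½ × 440.9091 × 19.4 = €4276.82 thousand.

€4276.82 thousand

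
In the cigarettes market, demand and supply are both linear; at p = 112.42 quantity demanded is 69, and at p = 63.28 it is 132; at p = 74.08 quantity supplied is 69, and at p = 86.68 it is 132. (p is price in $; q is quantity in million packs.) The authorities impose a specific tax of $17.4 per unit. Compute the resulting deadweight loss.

Demand slope = (63.28 − 112.42)/(132 − 69) = −0.78, so p = 166.24 − 0.78q.
Supply slope = (86.68 − 74.08)/(132 − 69) = 0.2, so p = 60.28 + 0.2q.
Competitive equilibrium: 166.24 − 0.78q = 60.28 + 0.2q → q* = 108.1224, p* = 81.9045.
With the tax, the buyer price exceeds the seller price by 17.4: (166.24 − 0.78q) − (60.28 + 0.2q) = 17.4 → q' = 90.3673.
Δq = 108.1224 − 90.3673 = 17.7551; the wedge equals the tax, 17.4.
The triangle = ½ × 17.7551 × 17.4 = $154.47 million.

$154.47 million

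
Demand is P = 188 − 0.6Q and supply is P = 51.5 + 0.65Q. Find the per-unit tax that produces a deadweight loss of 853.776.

Competitive equilibrium: 188 − 0.6Q = 51.5 + 0.65Q → Q* = 109.2, P* = 122.48.
A tax t gives ΔQ = t/1.25 and wedge t, so DWL = t²/2.5.
t²/2.5 = 853.776 → t² = 2134.44 → t = 46.2.

46.2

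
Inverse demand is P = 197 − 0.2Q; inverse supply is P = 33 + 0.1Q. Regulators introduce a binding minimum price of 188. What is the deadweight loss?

37750.42

Competitive equilibrium: 197 − 0.2Q = 33 + 0.1Q → Q* = 546.6667, P* = 87.6667.
At the floor P = 188, quantity demanded = (197 − 188)/0.2 = 45.
Sellers' marginal cost at Q' = 45: 33 + 0.1·45 = 37.5.
ΔQ = 546.6667 − 45 = 501.6667; wedge = 188 − 37.5 = 150.5.
The triangle = ½ × 501.6667 × 150.5 = 37750.42.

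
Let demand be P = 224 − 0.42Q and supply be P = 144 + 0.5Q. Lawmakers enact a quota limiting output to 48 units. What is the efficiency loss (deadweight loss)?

698.10

Competitive equilibrium: 224 − 0.42Q = 144 + 0.5Q → Q* = 86.9565, P* = 187.4783.
At Q = 48: demand price = 224 − 0.42·48 = 203.84; supply price = 144 + 0.5·48 = 168.
ΔQ = 86.9565 − 48 = 38.9565; wedge = 203.84 − 168 = 35.84.
Welfare loss = ½ × 38.9565 × 35.84 = 698.10.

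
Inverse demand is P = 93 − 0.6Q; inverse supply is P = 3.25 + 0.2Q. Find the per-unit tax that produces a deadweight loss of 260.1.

20.4

Competitive equilibrium: 93 − 0.6Q = 3.25 + 0.2Q → Q* = 112.1875, P* = 25.6875.
A tax t gives ΔQ = t/0.8 and wedge t, so DWL = t²/1.6.
t²/1.6 = 260.1 → t² = 416.16 → t = 20.4.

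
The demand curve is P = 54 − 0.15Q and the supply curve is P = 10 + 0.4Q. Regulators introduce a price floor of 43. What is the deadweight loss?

12.22

Competitive equilibrium: 54 − 0.15Q = 10 + 0.4Q → Q* = 80, P* = 42.
At the floor P = 43, quantity demanded = (54 − 43)/0.15 = 73.3333.
Sellers' marginal cost at Q' = 73.3333: 10 + 0.4·73.3333 = 39.3333.
ΔQ = 80 − 73.3333 = 6.6667; wedge = 43 − 39.3333 = 3.6667.
Welfare loss = ½ × 6.6667 × 3.6667 = 12.22.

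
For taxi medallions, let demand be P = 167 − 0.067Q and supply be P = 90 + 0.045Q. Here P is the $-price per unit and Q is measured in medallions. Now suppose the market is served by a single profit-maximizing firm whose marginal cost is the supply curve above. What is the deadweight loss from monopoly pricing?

$3708.32

Competitive equilibrium: 167 − 0.067Q = 90 + 0.045Q → Q* = 687.5, P* = 120.9375.
Marginal revenue: MR = 167 − 0.134Q. Set MR = MC: 167 − 0.134Q = 90 + 0.045Q → Q_m = 430.1676.
Price P_m = 167 − 0.067·430.1676 = 138.17877; MC(Q_m) = 90 + 0.045·430.1676 = 109.35754.
Competitive Q* = 687.5, so ΔQ = 257.3324; wedge = 138.17877 − 109.35754 = 28.82123.
The triangle = ½ × 257.3324 × 28.82123 = $3708.32.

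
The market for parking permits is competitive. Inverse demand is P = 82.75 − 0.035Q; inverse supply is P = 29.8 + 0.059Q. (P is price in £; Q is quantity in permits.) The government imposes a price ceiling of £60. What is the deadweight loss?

Competitive equilibrium: 82.75 − 0.035Q = 29.8 + 0.059Q → Q* = 563.2979, P* = 63.0346.
At the ceiling P = 60, quantity supplied = (60 − 29.8)/0.059 = 511.8644.
Willingness to pay at Q' = 511.8644: 82.75 − 0.035·511.8644 = 64.8347.
ΔQ = 563.2979 − 511.8644 = 51.4335; wedge = 64.8347 − 60 = 4.8347.
The triangle = ½ × 51.4335 × 4.8347 = £124.33.

£124.33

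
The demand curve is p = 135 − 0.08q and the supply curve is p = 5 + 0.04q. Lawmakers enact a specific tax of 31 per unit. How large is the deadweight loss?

Competitive equilibrium: 135 − 0.08q = 5 + 0.04q → q* = 1083.3333, p* = 48.3333.
With the tax, the buyer price exceeds the seller price by 31: (135 − 0.08q) − (5 + 0.04q) = 31 → q' = 825.
Δq = 1083.3333 − 825 = 258.3333; the wedge equals the tax, 31.
DWL = ½ × 258.3333 × 31 = 4004.17.

4004.17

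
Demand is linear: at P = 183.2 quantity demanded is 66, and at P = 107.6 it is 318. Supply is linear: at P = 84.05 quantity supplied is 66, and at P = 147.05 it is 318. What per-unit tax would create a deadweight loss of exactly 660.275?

Demand slope = (107.6 − 183.2)/(318 − 66) = −0.3, so P = 203 − 0.3Q.
Supply slope = (147.05 − 84.05)/(318 − 66) = 0.25, so P = 67.55 + 0.25Q.
Competitive equilibrium: 203 − 0.3Q = 67.55 + 0.25Q → Q* = 246.2727, P* = 129.1182.
A tax t gives ΔQ = t/0.55 and wedge t, so DWL = t²/1.1.
t²/1.1 = 660.275 → t² = 726.3025 → t = 26.95.

26.95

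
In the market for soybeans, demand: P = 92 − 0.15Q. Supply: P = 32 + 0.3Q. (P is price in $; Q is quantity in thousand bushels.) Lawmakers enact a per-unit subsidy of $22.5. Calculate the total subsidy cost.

Competitive equilibrium: 92 − 0.15Q = 32 + 0.3Q → Q* = 133.3333, P* = 72.
The subsidy lowers effective supply by 22.5: P = 9.5 + 0.3Q.
New quantity: 92 − 0.15Q = 9.5 + 0.3Q → Q' = 183.3333.
Total subsidy cost = 22.5 × 183.3333 = $4125 thousand.

$4125 thousand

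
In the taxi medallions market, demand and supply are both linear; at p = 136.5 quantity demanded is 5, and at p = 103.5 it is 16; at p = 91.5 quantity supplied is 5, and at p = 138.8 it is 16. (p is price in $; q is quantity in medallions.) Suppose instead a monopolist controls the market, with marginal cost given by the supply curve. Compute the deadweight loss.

$38.59

Demand slope = (103.5 − 136.5)/(16 − 5) = −3, so p = 151.5 − 3q.
Supply slope = (138.8 − 91.5)/(16 − 5) = 4.3, so p = 70 + 4.3q.
Competitive equilibrium: 151.5 − 3q = 70 + 4.3q → q* = 11.16438, p* = 118.00685.
Marginal revenue: MR = 151.5 − 6q. Set MR = MC: 151.5 − 6q = 70 + 4.3q → q_m = 7.91262.
Price p_m = 151.5 − 3·7.91262 = 127.76214; MC(q_m) = 70 + 4.3·7.91262 = 104.02427.
Competitive q* = 11.16438, so Δq = 3.25176; wedge = 127.76214 − 104.02427 = 23.73787.
Deadweight loss = ½ × 3.25176 × 23.73787 = $38.59.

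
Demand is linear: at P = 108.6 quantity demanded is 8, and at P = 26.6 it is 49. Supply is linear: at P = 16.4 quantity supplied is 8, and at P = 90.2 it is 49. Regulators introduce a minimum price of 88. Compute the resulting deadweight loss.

Demand slope = (26.6 − 108.6)/(49 − 8) = −2, so P = 124.6 − 2Q.
Supply slope = (90.2 − 16.4)/(49 − 8) = 1.8, so P = 2 + 1.8Q.
Competitive equilibrium: 124.6 − 2Q = 2 + 1.8Q → Q* = 32.2632, P* = 60.0737.
At the floor P = 88, quantity demanded = (124.6 − 88)/2 = 18.3.
Sellers' marginal cost at Q' = 18.3: 2 + 1.8·18.3 = 34.94.
ΔQ = 32.2632 − 18.3 = 13.9632; wedge = 88 − 34.94 = 53.06.
The triangle = ½ × 13.9632 × 53.06 = 370.44.

370.44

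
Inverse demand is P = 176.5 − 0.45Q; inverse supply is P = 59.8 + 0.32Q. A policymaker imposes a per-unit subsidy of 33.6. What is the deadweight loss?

Competitive equilibrium: 176.5 − 0.45Q = 59.8 + 0.32Q → Q* = 151.5584, P* = 108.2987.
The subsidy lowers effective supply by 33.6: P = 26.2 + 0.32Q.
New quantity: 176.5 − 0.45Q = 26.2 + 0.32Q → Q' = 195.1948.
Overproduction ΔQ = 195.1948 − 151.5584 = 43.6364; wedge = subsidy = 33.6.
DWL = ½ × 43.6364 × 33.6 = 733.09.

733.09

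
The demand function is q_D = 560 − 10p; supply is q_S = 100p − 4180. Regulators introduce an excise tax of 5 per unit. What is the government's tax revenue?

418.18

In inverse form: demand p = 56 − 0.1q, supply p = 41.8 + 0.01q.
Competitive equilibrium: 56 − 0.1q = 41.8 + 0.01q → q* = 129.0909, p* = 43.0909.
With the tax, the buyer price exceeds the seller price by 5: (56 − 0.1q) − (41.8 + 0.01q) = 5 → q' = 83.6364.
Tax revenue = 5 × 83.6364 = 418.18.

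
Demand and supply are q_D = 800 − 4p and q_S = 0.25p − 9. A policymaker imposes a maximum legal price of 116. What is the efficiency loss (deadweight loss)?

734.24

In inverse form: demand p = 200 − 0.25q, supply p = 36 + 4q.
Competitive equilibrium: 200 − 0.25q = 36 + 4q → q* = 38.58824, p* = 190.35294.
At the ceiling p = 116, quantity supplied = (116 − 36)/4 = 20.
Willingness to pay at q' = 20: 200 − 0.25·20 = 195.
Δq = 38.58824 − 20 = 18.58824; wedge = 195 − 116 = 79.
DWL = ½ × 18.58824 × 79 = 734.24.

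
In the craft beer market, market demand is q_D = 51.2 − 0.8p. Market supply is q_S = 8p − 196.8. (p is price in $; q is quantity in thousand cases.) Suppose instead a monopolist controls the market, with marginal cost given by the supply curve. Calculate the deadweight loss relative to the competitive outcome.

In inverse form: demand p = 64 − 1.25q, supply p = 24.6 + 0.125q.
Competitive equilibrium: 64 − 1.25q = 24.6 + 0.125q → q* = 28.6545, p* = 28.1818.
Marginal revenue: MR = 64 − 2.5q. Set MR = MC: 64 − 2.5q = 24.6 + 0.125q → q_m = 15.0095.
Price p_m = 64 − 1.25·15.0095 = 45.2381; MC(q_m) = 24.6 + 0.125·15.0095 = 26.4762.
Competitive q* = 28.6545, so Δq = 13.645; wedge = 45.2381 − 26.4762 = 18.7619.
Deadweight loss = ½ × 13.645 × 18.7619 = $128 thousand.

$128 thousand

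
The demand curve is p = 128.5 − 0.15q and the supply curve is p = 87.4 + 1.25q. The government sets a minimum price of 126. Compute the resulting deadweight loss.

Competitive equilibrium: 128.5 − 0.15q = 87.4 + 1.25q → q* = 29.3571, p* = 124.0964.
At the floor p = 126, quantity demanded = (128.5 − 126)/0.15 = 16.6667.
Sellers' marginal cost at q' = 16.6667: 87.4 + 1.25·16.6667 = 108.2334.
Δq = 29.3571 − 16.6667 = 12.6904; wedge = 126 − 108.2334 = 17.7666.
DWL = ½ × 12.6904 × 17.7666 = 112.73.

112.73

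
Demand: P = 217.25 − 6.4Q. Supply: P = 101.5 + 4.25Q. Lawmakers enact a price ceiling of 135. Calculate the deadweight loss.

47.48

Competitive equilibrium: 217.25 − 6.4Q = 101.5 + 4.25Q → Q* = 10.8685, P* = 147.6913.
At the ceiling P = 135, quantity supplied = (135 − 101.5)/4.25 = 7.8824.
Willingness to pay at Q' = 7.8824: 217.25 − 6.4·7.8824 = 166.8026.
ΔQ = 10.8685 − 7.8824 = 2.9861; wedge = 166.8026 − 135 = 31.8026.
Deadweight loss = ½ × 2.9861 × 31.8026 = 47.48.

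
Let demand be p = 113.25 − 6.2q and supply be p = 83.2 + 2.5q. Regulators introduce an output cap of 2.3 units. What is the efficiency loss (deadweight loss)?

5.79

Competitive equilibrium: 113.25 − 6.2q = 83.2 + 2.5q → q* = 3.454, p* = 91.8351.
At q = 2.3: demand price = 113.25 − 6.2·2.3 = 98.99; supply price = 83.2 + 2.5·2.3 = 88.95.
Δq = 3.454 − 2.3 = 1.154; wedge = 98.99 − 88.95 = 10.04.
DWL = ½ × 1.154 × 10.04 = 5.79.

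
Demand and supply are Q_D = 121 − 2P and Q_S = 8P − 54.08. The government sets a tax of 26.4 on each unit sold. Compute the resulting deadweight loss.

557.568

In inverse form: demand P = 60.5 − 0.5Q, supply P = 6.76 + 0.125Q.
Competitive equilibrium: 60.5 − 0.5Q = 6.76 + 0.125Q → Q* = 85.984, P* = 17.508.
With the tax, the buyer price exceeds the seller price by 26.4: (60.5 − 0.5Q) − (6.76 + 0.125Q) = 26.4 → Q' = 43.744.
ΔQ = 85.984 − 43.744 = 42.24; the wedge equals the tax, 26.4.
Welfare loss = ½ × 42.24 × 26.4 = 557.568.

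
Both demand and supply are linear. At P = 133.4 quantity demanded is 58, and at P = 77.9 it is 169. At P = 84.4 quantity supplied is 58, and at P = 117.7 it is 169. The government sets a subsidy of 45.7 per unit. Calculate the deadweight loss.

Demand slope = (77.9 − 133.4)/(169 − 58) = −0.5, so P = 162.4 − 0.5Q.
Supply slope = (117.7 − 84.4)/(169 − 58) = 0.3, so P = 67 + 0.3Q.
Competitive equilibrium: 162.4 − 0.5Q = 67 + 0.3Q → Q* = 119.25, P* = 102.775.
The subsidy lowers effective supply by 45.7: P = 21.3 + 0.3Q.
New quantity: 162.4 − 0.5Q = 21.3 + 0.3Q → Q' = 176.375.
Overproduction ΔQ = 176.375 − 119.25 = 57.125; wedge = subsidy = 45.7.
The triangle = ½ × 57.125 × 45.7 = 1305.31.

1305.31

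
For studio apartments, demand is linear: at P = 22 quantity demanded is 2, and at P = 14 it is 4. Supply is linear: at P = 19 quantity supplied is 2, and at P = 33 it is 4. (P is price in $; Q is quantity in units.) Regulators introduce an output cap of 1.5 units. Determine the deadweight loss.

$3.28

Demand slope = (14 − 22)/(4 − 2) = −4, so P = 30 − 4Q.
Supply slope = (33 − 19)/(4 − 2) = 7, so P = 5 + 7Q.
Competitive equilibrium: 30 − 4Q = 5 + 7Q → Q* = 2.2727, P* = 20.9091.
At Q = 1.5: demand price = 30 − 4·1.5 = 24; supply price = 5 + 7·1.5 = 15.5.
ΔQ = 2.2727 − 1.5 = 0.7727; wedge = 24 − 15.5 = 8.5.
DWL = ½ × 0.7727 × 8.5 = $3.28.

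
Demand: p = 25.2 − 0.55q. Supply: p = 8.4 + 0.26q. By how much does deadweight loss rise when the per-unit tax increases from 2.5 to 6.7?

Competitive equilibrium: 25.2 − 0.55q = 8.4 + 0.26q → q* = 20.7407, p* = 13.7926.
For a per-unit tax t: Δq = t/0.81, so DWL = ½·t·(t/0.81) = t²/1.62.
At t = 2.5: DWL = 3.858. At t = 6.7: DWL = 27.71.
Increase = 27.71 − 3.858 = 23.85.

23.85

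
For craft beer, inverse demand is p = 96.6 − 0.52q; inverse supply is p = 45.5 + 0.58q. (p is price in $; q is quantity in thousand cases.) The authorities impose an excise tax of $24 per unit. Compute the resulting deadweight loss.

Competitive equilibrium: 96.6 − 0.52q = 45.5 + 0.58q → q* = 46.4545, p* = 72.4436.
With the tax, the buyer price exceeds the seller price by 24: (96.6 − 0.52q) − (45.5 + 0.58q) = 24 → q' = 24.6364.
Δq = 46.4545 − 24.6364 = 21.8181; the wedge equals the tax, 24.
Deadweight loss = ½ × 21.8181 × 24 = $261.82 thousand.

$261.82 thousand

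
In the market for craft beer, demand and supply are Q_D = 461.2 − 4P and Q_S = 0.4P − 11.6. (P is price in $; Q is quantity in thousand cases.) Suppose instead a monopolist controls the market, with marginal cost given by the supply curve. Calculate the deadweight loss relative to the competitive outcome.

In inverse form: demand P = 115.3 − 0.25Q, supply P = 29 + 2.5Q.
Competitive equilibrium: 115.3 − 0.25Q = 29 + 2.5Q → Q* = 31.3818, P* = 107.4545.
Marginal revenue: MR = 115.3 − 0.5Q. Set MR = MC: 115.3 − 0.5Q = 29 + 2.5Q → Q_m = 28.7667.
Price P_m = 115.3 − 0.25·28.7667 = 108.1083; MC(Q_m) = 29 + 2.5·28.7667 = 100.9168.
Competitive Q* = 31.3818, so ΔQ = 2.6151; wedge = 108.1083 − 100.9168 = 7.1915.
DWL = ½ × 2.6151 × 7.1915 = $9.40 thousand.

$9.40 thousand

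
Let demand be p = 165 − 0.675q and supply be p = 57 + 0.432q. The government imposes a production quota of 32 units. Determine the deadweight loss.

Competitive equilibrium: 165 − 0.675q = 57 + 0.432q → q* = 97.561, p* = 99.1463.
At q = 32: demand price = 165 − 0.675·32 = 143.4; supply price = 57 + 0.432·32 = 70.824.
Δq = 97.561 − 32 = 65.561; wedge = 143.4 − 70.824 = 72.576.
DWL = ½ × 65.561 × 72.576 = 2379.08.

2379.08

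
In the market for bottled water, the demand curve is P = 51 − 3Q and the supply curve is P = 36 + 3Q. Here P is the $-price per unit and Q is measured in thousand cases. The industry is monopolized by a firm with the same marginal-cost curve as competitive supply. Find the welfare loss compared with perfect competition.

$2.08 thousand

Competitive equilibrium: 51 − 3Q = 36 + 3Q → Q* = 2.5, P* = 43.5.
Marginal revenue: MR = 51 − 6Q. Set MR = MC: 51 − 6Q = 36 + 3Q → Q_m = 1.6667.
Price P_m = 51 − 3·1.6667 = 45.9999; MC(Q_m) = 36 + 3·1.6667 = 41.0001.
Competitive Q* = 2.5, so ΔQ = 0.8333; wedge = 45.9999 − 41.0001 = 4.9998.
DWL = ½ × 0.8333 × 4.9998 = $2.08 thousand.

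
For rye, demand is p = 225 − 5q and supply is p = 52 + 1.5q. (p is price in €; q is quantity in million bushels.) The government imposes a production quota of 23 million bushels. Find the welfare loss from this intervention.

€42.48 million

Competitive equilibrium: 225 − 5q = 52 + 1.5q → q* = 26.6154, p* = 91.9231.
At q = 23: demand price = 225 − 5·23 = 110; supply price = 52 + 1.5·23 = 86.5.
Δq = 26.6154 − 23 = 3.6154; wedge = 110 − 86.5 = 23.5.
The triangle = ½ × 3.6154 × 23.5 = €42.48 million.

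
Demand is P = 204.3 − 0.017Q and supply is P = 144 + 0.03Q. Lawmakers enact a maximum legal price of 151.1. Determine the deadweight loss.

Competitive equilibrium: 204.3 − 0.017Q = 144 + 0.03Q → Q* = 1282.97872, P* = 182.48936.
At the ceiling P = 151.1, quantity supplied = (151.1 − 144)/0.03 = 236.66667.
Willingness to pay at Q' = 236.66667: 204.3 − 0.017·236.66667 = 200.27667.
ΔQ = 1282.97872 − 236.66667 = 1046.31205; wedge = 200.27667 − 151.1 = 49.17667.
Deadweight loss = ½ × 1046.31205 × 49.17667 = 25727.07.

25727.07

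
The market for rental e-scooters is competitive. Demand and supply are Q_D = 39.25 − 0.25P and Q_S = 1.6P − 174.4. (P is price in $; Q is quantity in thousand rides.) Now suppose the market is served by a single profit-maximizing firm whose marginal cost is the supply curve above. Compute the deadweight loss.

In inverse form: demand P = 157 − 4Q, supply P = 109 + 0.625Q.
Competitive equilibrium: 157 − 4Q = 109 + 0.625Q → Q* = 10.3784, P* = 115.4865.
Marginal revenue: MR = 157 − 8Q. Set MR = MC: 157 − 8Q = 109 + 0.625Q → Q_m = 5.5652.
Price P_m = 157 − 4·5.5652 = 134.7392; MC(Q_m) = 109 + 0.625·5.5652 = 112.4783.
Competitive Q* = 10.3784, so ΔQ = 4.8132; wedge = 134.7392 − 112.4783 = 22.2609.
Welfare loss = ½ × 4.8132 × 22.2609 = $53.57 thousand.

$53.57 thousand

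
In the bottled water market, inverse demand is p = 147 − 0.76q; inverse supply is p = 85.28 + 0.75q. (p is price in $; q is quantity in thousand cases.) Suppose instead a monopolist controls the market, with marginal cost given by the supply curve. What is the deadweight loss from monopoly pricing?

$141.39 thousand

Competitive equilibrium: 147 − 0.76q = 85.28 + 0.75q → q* = 40.8742, p* = 115.9356.
Marginal revenue: MR = 147 − 1.52q. Set MR = MC: 147 − 1.52q = 85.28 + 0.75q → q_m = 27.1894.
Price p_m = 147 − 0.76·27.1894 = 126.3361; MC(q_m) = 85.28 + 0.75·27.1894 = 105.6721.
Competitive q* = 40.8742, so Δq = 13.6848; wedge = 126.3361 − 105.6721 = 20.664.
Welfare loss = ½ × 13.6848 × 20.664 = $141.39 thousand.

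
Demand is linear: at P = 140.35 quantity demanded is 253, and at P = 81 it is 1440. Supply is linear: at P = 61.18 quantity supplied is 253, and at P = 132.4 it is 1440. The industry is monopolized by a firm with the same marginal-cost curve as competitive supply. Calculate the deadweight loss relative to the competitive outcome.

Demand slope = (81 − 140.35)/(1440 − 253) = −0.05, so P = 153 − 0.05Q.
Supply slope = (132.4 − 61.18)/(1440 − 253) = 0.06, so P = 46 + 0.06Q.
Competitive equilibrium: 153 − 0.05Q = 46 + 0.06Q → Q* = 972.7273, P* = 104.3636.
Marginal revenue: MR = 153 − 0.1Q. Set MR = MC: 153 − 0.1Q = 46 + 0.06Q → Q_m = 668.75.
Price P_m = 153 − 0.05·668.75 = 119.5625; MC(Q_m) = 46 + 0.06·668.75 = 86.125.
Competitive Q* = 972.7273, so ΔQ = 303.9773; wedge = 119.5625 − 86.125 = 33.4375.
DWL = ½ × 303.9773 × 33.4375 = 5082.12.

5082.12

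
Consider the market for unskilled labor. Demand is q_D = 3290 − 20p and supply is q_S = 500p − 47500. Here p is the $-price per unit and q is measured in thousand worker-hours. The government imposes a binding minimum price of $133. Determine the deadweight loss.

$12979.11 thousand

In inverse form: demand p = 164.5 − 0.05q, supply p = 95 + 0.002q.
Competitive equilibrium: 164.5 − 0.05q = 95 + 0.002q → q* = 1336.5385, p* = 97.6731.
At the floor p = 133, quantity demanded = (164.5 − 133)/0.05 = 630.
Sellers' marginal cost at q' = 630: 95 + 0.002·630 = 96.26.
Δq = 1336.5385 − 630 = 706.5385; wedge = 133 − 96.26 = 36.74.
DWL = ½ × 706.5385 × 36.74 = $12979.11 thousand.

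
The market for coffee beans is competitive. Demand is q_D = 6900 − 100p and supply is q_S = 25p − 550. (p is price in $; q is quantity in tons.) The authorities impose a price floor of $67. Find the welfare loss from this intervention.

$13690

In inverse form: demand p = 69 − 0.01q, supply p = 22 + 0.04q.
Competitive equilibrium: 69 − 0.01q = 22 + 0.04q → q* = 940, p* = 59.6.
At the floor p = 67, quantity demanded = (69 − 67)/0.01 = 200.
Sellers' marginal cost at q' = 200: 22 + 0.04·200 = 30.
Δq = 940 − 200 = 740; wedge = 67 − 30 = 37.
DWL = ½ × 740 × 37 = $13690.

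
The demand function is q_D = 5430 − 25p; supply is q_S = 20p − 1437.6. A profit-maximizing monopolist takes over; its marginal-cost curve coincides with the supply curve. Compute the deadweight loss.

11107.38

In inverse form: demand p = 217.2 − 0.04q, supply p = 71.88 + 0.05q.
Competitive equilibrium: 217.2 − 0.04q = 71.88 + 0.05q → q* = 1614.66667, p* = 152.61333.
Marginal revenue: MR = 217.2 − 0.08q. Set MR = MC: 217.2 − 0.08q = 71.88 + 0.05q → q_m = 1117.84615.
Price p_m = 217.2 − 0.04·1117.84615 = 172.48615; MC(q_m) = 71.88 + 0.05·1117.84615 = 127.77231.
Competitive q* = 1614.66667, so Δq = 496.82052; wedge = 172.48615 − 127.77231 = 44.71384.
DWL = ½ × 496.82052 × 44.71384 = 11107.38.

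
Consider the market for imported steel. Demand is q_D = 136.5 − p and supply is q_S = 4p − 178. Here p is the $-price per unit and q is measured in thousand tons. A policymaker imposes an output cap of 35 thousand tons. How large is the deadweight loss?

$931.225 thousand

In inverse form: demand p = 136.5 − q, supply p = 44.5 + 0.25q.
Competitive equilibrium: 136.5 − q = 44.5 + 0.25q → q* = 73.6, p* = 62.9.
At q = 35: demand price = 136.5 − 1·35 = 101.5; supply price = 44.5 + 0.25·35 = 53.25.
Δq = 73.6 − 35 = 38.6; wedge = 101.5 − 53.25 = 48.25.
The triangle = ½ × 38.6 × 48.25 = $931.225 thousand.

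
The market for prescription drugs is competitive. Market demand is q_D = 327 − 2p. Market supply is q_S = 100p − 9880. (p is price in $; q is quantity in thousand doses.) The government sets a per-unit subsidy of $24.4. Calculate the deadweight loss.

$583.69 thousand

In inverse form: demand p = 163.5 − 0.5q, supply p = 98.8 + 0.01q.
Competitive equilibrium: 163.5 − 0.5q = 98.8 + 0.01q → q* = 126.8627, p* = 100.0686.
The subsidy lowers effective supply by 24.4: p = 74.4 + 0.01q.
New quantity: 163.5 − 0.5q = 74.4 + 0.01q → q' = 174.7059.
Overproduction Δq = 174.7059 − 126.8627 = 47.8432; wedge = subsidy = 24.4.
DWL = ½ × 47.8432 × 24.4 = $583.69 thousand.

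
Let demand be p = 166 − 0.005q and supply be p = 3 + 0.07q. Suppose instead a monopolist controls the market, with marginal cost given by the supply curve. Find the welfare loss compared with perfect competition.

691.90

Competitive equilibrium: 166 − 0.005q = 3 + 0.07q → q* = 2173.3333, p* = 155.1333.
Marginal revenue: MR = 166 − 0.01q. Set MR = MC: 166 − 0.01q = 3 + 0.07q → q_m = 2037.5.
Price p_m = 166 − 0.005·2037.5 = 155.8125; MC(q_m) = 3 + 0.07·2037.5 = 145.625.
Competitive q* = 2173.3333, so Δq = 135.8333; wedge = 155.8125 − 145.625 = 10.1875.
DWL = ½ × 135.8333 × 10.1875 = 691.90.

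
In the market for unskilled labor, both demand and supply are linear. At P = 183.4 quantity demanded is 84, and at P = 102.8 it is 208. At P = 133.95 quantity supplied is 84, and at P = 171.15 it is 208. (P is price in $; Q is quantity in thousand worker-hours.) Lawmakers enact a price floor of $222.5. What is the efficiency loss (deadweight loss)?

$5980.39 thousand

Demand slope = (102.8 − 183.4)/(208 − 84) = −0.65, so P = 238 − 0.65Q.
Supply slope = (171.15 − 133.95)/(208 − 84) = 0.3, so P = 108.75 + 0.3Q.
Competitive equilibrium: 238 − 0.65Q = 108.75 + 0.3Q → Q* = 136.05263, P* = 149.56579.
At the floor P = 222.5, quantity demanded = (238 − 222.5)/0.65 = 23.84615.
Sellers' marginal cost at Q' = 23.84615: 108.75 + 0.3·23.84615 = 115.90385.
ΔQ = 136.05263 − 23.84615 = 112.20648; wedge = 222.5 − 115.90385 = 106.59615.
DWL = ½ × 112.20648 × 106.59615 = $5980.39 thousand.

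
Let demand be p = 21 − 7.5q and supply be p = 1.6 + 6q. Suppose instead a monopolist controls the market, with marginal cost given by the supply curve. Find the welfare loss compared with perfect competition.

1.78

Competitive equilibrium: 21 − 7.5q = 1.6 + 6q → q* = 1.437, p* = 10.2222.
Marginal revenue: MR = 21 − 15q. Set MR = MC: 21 − 15q = 1.6 + 6q → q_m = 0.9238.
Price p_m = 21 − 7.5·0.9238 = 14.0715; MC(q_m) = 1.6 + 6·0.9238 = 7.1428.
Competitive q* = 1.437, so Δq = 0.5132; wedge = 14.0715 − 7.1428 = 6.9287.
Welfare loss = ½ × 0.5132 × 6.9287 = 1.78.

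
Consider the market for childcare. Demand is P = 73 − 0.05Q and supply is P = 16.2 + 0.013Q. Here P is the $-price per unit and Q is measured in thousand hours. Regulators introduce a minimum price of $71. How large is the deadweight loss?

Competitive equilibrium: 73 − 0.05Q = 16.2 + 0.013Q → Q* = 901.5873, P* = 27.9206.
At the floor P = 71, quantity demanded = (73 − 71)/0.05 = 40.
Sellers' marginal cost at Q' = 40: 16.2 + 0.013·40 = 16.72.
ΔQ = 901.5873 − 40 = 861.5873; wedge = 71 − 16.72 = 54.28.
Welfare loss = ½ × 861.5873 × 54.28 = $23383.48 thousand.

$23383.48 thousand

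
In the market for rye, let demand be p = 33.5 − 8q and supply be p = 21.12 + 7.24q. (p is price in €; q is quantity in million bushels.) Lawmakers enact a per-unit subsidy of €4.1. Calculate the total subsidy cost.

Competitive equilibrium: 33.5 − 8q = 21.12 + 7.24q → q* = 0.8123, p* = 27.0013.
The subsidy lowers effective supply by 4.1: p = 17.02 + 7.24q.
New quantity: 33.5 − 8q = 17.02 + 7.24q → q' = 1.0814.
Total subsidy cost = 4.1 × 1.0814 = €4.43 million.

€4.43 million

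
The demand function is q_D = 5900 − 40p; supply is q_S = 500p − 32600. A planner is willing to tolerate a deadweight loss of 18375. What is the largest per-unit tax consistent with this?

31.5

In inverse form: demand p = 147.5 − 0.025q, supply p = 65.2 + 0.002q.
Competitive equilibrium: 147.5 − 0.025q = 65.2 + 0.002q → q* = 3048.1481, p* = 71.2963.
A tax t gives Δq = t/0.027 and wedge t, so DWL = t²/0.054.
t²/0.054 = 18375 → t² = 992.25 → t = 31.5.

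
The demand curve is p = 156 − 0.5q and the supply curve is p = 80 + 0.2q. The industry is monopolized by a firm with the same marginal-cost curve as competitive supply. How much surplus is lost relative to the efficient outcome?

Competitive equilibrium: 156 − 0.5q = 80 + 0.2q → q* = 108.5714, p* = 101.7143.
Marginal revenue: MR = 156 − q. Set MR = MC: 156 − q = 80 + 0.2q → q_m = 63.3333.
Price p_m = 156 − 0.5·63.3333 = 124.3334; MC(q_m) = 80 + 0.2·63.3333 = 92.6667.
Competitive q* = 108.5714, so Δq = 45.2381; wedge = 124.3334 − 92.6667 = 31.6667.
Welfare loss = ½ × 45.2381 × 31.6667 = 716.27.

716.27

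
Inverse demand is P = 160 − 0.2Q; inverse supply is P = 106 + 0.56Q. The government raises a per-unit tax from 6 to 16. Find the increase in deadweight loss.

144.74

Competitive equilibrium: 160 − 0.2Q = 106 + 0.56Q → Q* = 71.0526, P* = 145.7895.
For a per-unit tax t: ΔQ = t/0.76, so DWL = ½·t·(t/0.76) = t²/1.52.
At t = 6: DWL = 23.684. At t = 16: DWL = 168.421.
Increase = 168.421 − 23.684 = 144.74.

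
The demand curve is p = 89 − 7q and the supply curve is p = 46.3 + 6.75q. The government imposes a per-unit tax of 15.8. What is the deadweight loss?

9.08

Competitive equilibrium: 89 − 7q = 46.3 + 6.75q → q* = 3.1055, p* = 67.2618.
With the tax, the buyer price exceeds the seller price by 15.8: (89 − 7q) − (46.3 + 6.75q) = 15.8 → q' = 1.9564.
Δq = 3.1055 − 1.9564 = 1.1491; the wedge equals the tax, 15.8.
Deadweight loss = ½ × 1.1491 × 15.8 = 9.08.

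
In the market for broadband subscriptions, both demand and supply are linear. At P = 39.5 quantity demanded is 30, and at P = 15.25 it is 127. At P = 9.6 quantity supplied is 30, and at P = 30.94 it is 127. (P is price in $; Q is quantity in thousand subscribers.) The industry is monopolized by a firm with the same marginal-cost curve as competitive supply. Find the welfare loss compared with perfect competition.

$248.31 thousand

Demand slope = (15.25 − 39.5)/(127 − 30) = −0.25, so P = 47 − 0.25Q.
Supply slope = (30.94 − 9.6)/(127 − 30) = 0.22, so P = 3 + 0.22Q.
Competitive equilibrium: 47 − 0.25Q = 3 + 0.22Q → Q* = 93.617, P* = 23.5957.
Marginal revenue: MR = 47 − 0.5Q. Set MR = MC: 47 − 0.5Q = 3 + 0.22Q → Q_m = 61.1111.
Price P_m = 47 − 0.25·61.1111 = 31.7222; MC(Q_m) = 3 + 0.22·61.1111 = 16.4444.
Competitive Q* = 93.617, so ΔQ = 32.5059; wedge = 31.7222 − 16.4444 = 15.2778.
The triangle = ½ × 32.5059 × 15.2778 = $248.31 thousand.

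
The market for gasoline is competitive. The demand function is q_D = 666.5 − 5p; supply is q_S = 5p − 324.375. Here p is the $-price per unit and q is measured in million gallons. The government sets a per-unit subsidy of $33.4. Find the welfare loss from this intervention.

In inverse form: demand p = 133.3 − 0.2q, supply p = 64.875 + 0.2q.
Competitive equilibrium: 133.3 − 0.2q = 64.875 + 0.2q → q* = 171.0625, p* = 99.0875.
The subsidy lowers effective supply by 33.4: p = 31.475 + 0.2q.
New quantity: 133.3 − 0.2q = 31.475 + 0.2q → q' = 254.5625.
Overproduction Δq = 254.5625 − 171.0625 = 83.5; wedge = subsidy = 33.4.
The triangle = ½ × 83.5 × 33.4 = $1394.45 million.

$1394.45 million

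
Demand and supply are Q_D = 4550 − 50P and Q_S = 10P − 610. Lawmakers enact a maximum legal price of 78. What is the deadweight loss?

In inverse form: demand P = 91 − 0.02Q, supply P = 61 + 0.1Q.
Competitive equilibrium: 91 − 0.02Q = 61 + 0.1Q → Q* = 250, P* = 86.
At the ceiling P = 78, quantity supplied = (78 − 61)/0.1 = 170.
Willingness to pay at Q' = 170: 91 − 0.02·170 = 87.6.
ΔQ = 250 − 170 = 80; wedge = 87.6 − 78 = 9.6.
The triangle = ½ × 80 × 9.6 = 384.

384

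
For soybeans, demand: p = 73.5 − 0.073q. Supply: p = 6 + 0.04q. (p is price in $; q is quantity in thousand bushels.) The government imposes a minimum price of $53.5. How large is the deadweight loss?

Competitive equilibrium: 73.5 − 0.073q = 6 + 0.04q → q* = 597.3451, p* = 29.8938.
At the floor p = 53.5, quantity demanded = (73.5 − 53.5)/0.073 = 273.9726.
Sellers' marginal cost at q' = 273.9726: 6 + 0.04·273.9726 = 16.9589.
Δq = 597.3451 − 273.9726 = 323.3725; wedge = 53.5 − 16.9589 = 36.5411.
DWL = ½ × 323.3725 × 36.5411 = $5908.19 thousand.

$5908.19 thousand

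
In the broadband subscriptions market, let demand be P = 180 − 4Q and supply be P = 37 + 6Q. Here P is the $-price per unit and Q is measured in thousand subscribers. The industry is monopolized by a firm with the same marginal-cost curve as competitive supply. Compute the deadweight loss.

Competitive equilibrium: 180 − 4Q = 37 + 6Q → Q* = 14.3, P* = 122.8.
Marginal revenue: MR = 180 − 8Q. Set MR = MC: 180 − 8Q = 37 + 6Q → Q_m = 10.21429.
Price P_m = 180 − 4·10.21429 = 139.14284; MC(Q_m) = 37 + 6·10.21429 = 98.28574.
Competitive Q* = 14.3, so ΔQ = 4.08571; wedge = 139.14284 − 98.28574 = 40.8571.
Welfare loss = ½ × 4.08571 × 40.8571 = $83.47 thousand.

$83.47 thousand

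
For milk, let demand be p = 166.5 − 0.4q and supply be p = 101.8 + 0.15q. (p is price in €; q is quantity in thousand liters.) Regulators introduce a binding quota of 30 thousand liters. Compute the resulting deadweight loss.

€2112.04 thousand

Competitive equilibrium: 166.5 − 0.4q = 101.8 + 0.15q → q* = 117.6364, p* = 119.4455.
At q = 30: demand price = 166.5 − 0.4·30 = 154.5; supply price = 101.8 + 0.15·30 = 106.3.
Δq = 117.6364 − 30 = 87.6364; wedge = 154.5 − 106.3 = 48.2.
Welfare loss = ½ × 87.6364 × 48.2 = €2112.04 thousand.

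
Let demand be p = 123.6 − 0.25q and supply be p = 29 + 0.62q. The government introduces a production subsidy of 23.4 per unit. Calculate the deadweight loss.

314.69

Competitive equilibrium: 123.6 − 0.25q = 29 + 0.62q → q* = 108.7356, p* = 96.4161.
The subsidy lowers effective supply by 23.4: p = 5.6 + 0.62q.
New quantity: 123.6 − 0.25q = 5.6 + 0.62q → q' = 135.6322.
Overproduction Δq = 135.6322 − 108.7356 = 26.8966; wedge = subsidy = 23.4.
DWL = ½ × 26.8966 × 23.4 = 314.69.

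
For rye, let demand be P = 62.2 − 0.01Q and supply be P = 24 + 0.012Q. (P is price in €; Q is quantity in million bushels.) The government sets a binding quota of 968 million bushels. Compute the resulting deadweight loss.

Competitive equilibrium: 62.2 − 0.01Q = 24 + 0.012Q → Q* = 1736.3636, P* = 44.8364.
At Q = 968: demand price = 62.2 − 0.01·968 = 52.52; supply price = 24 + 0.012·968 = 35.616.
ΔQ = 1736.3636 − 968 = 768.3636; wedge = 52.52 − 35.616 = 16.904.
DWL = ½ × 768.3636 × 16.904 = €6494.21 million.

€6494.21 million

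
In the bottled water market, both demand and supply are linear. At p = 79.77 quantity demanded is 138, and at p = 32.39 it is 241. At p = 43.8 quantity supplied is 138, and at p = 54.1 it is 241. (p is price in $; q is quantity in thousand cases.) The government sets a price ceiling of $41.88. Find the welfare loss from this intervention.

$1949.06 thousand

Demand slope = (32.39 − 79.77)/(241 − 138) = −0.46, so p = 143.25 − 0.46q.
Supply slope = (54.1 − 43.8)/(241 − 138) = 0.1, so p = 30 + 0.1q.
Competitive equilibrium: 143.25 − 0.46q = 30 + 0.1q → q* = 202.2321, p* = 50.2232.
At the ceiling p = 41.88, quantity supplied = (41.88 − 30)/0.1 = 118.8.
Willingness to pay at q' = 118.8: 143.25 − 0.46·118.8 = 88.602.
Δq = 202.2321 − 118.8 = 83.4321; wedge = 88.602 − 41.88 = 46.722.
The triangle = ½ × 83.4321 × 46.722 = $1949.06 thousand.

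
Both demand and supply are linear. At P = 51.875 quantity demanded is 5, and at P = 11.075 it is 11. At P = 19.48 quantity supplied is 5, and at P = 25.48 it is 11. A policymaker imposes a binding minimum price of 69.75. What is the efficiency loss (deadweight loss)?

Demand slope = (11.075 − 51.875)/(11 − 5) = −6.8, so P = 85.875 − 6.8Q.
Supply slope = (25.48 − 19.48)/(11 − 5) = 1, so P = 14.48 + Q.
Competitive equilibrium: 85.875 − 6.8Q = 14.48 + Q → Q* = 9.1532, P* = 23.6332.
At the floor P = 69.75, quantity demanded = (85.875 − 69.75)/6.8 = 2.3713.
Sellers' marginal cost at Q' = 2.3713: 14.48 + 1·2.3713 = 16.8513.
ΔQ = 9.1532 − 2.3713 = 6.7819; wedge = 69.75 − 16.8513 = 52.8987.
DWL = ½ × 6.7819 × 52.8987 = 179.38.

179.38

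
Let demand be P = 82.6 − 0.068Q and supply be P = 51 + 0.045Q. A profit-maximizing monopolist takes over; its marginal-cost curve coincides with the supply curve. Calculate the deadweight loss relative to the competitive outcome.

Competitive equilibrium: 82.6 − 0.068Q = 51 + 0.045Q → Q* = 279.646, P* = 63.5841.
Marginal revenue: MR = 82.6 − 0.136Q. Set MR = MC: 82.6 − 0.136Q = 51 + 0.045Q → Q_m = 174.5856.
Price P_m = 82.6 − 0.068·174.5856 = 70.7282; MC(Q_m) = 51 + 0.045·174.5856 = 58.8564.
Competitive Q* = 279.646, so ΔQ = 105.0604; wedge = 70.7282 − 58.8564 = 11.8718.
Deadweight loss = ½ × 105.0604 × 11.8718 = 623.63.

623.63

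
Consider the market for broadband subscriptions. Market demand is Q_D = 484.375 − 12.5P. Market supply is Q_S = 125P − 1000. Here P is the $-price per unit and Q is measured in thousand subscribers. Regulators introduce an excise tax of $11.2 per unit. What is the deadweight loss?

$712.73 thousand

In inverse form: demand P = 38.75 − 0.08Q, supply P = 8 + 0.008Q.
Competitive equilibrium: 38.75 − 0.08Q = 8 + 0.008Q → Q* = 349.4318, P* = 10.7955.
With the tax, the buyer price exceeds the seller price by 11.2: (38.75 − 0.08Q) − (8 + 0.008Q) = 11.2 → Q' = 222.1591.
ΔQ = 349.4318 − 222.1591 = 127.2727; the wedge equals the tax, 11.2.
Welfare loss = ½ × 127.2727 × 11.2 = $712.73 thousand.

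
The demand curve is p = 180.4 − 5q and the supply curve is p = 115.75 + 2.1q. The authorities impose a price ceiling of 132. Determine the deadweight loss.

Competitive equilibrium: 180.4 − 5q = 115.75 + 2.1q → q* = 9.1056, p* = 134.8718.
At the ceiling p = 132, quantity supplied = (132 − 115.75)/2.1 = 7.7381.
Willingness to pay at q' = 7.7381: 180.4 − 5·7.7381 = 141.7095.
Δq = 9.1056 − 7.7381 = 1.3675; wedge = 141.7095 − 132 = 9.7095.
DWL = ½ × 1.3675 × 9.7095 = 6.64.

6.64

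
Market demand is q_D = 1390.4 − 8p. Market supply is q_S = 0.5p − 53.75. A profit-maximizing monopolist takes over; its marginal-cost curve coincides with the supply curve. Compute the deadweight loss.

In inverse form: demand p = 173.8 − 0.125q, supply p = 107.5 + 2q.
Competitive equilibrium: 173.8 − 0.125q = 107.5 + 2q → q* = 31.2, p* = 169.9.
Marginal revenue: MR = 173.8 − 0.25q. Set MR = MC: 173.8 − 0.25q = 107.5 + 2q → q_m = 29.4667.
Price p_m = 173.8 − 0.125·29.4667 = 170.1167; MC(q_m) = 107.5 + 2·29.4667 = 166.4334.
Competitive q* = 31.2, so Δq = 1.7333; wedge = 170.1167 − 166.4334 = 3.6833.
The triangle = ½ × 1.7333 × 3.6833 = 3.19.

3.19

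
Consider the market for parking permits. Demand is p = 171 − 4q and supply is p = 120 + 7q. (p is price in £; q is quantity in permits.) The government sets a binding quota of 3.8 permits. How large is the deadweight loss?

£3.85

Competitive equilibrium: 171 − 4q = 120 + 7q → q* = 4.6364, p* = 152.4545.
At q = 3.8: demand price = 171 − 4·3.8 = 155.8; supply price = 120 + 7·3.8 = 146.6.
Δq = 4.6364 − 3.8 = 0.8364; wedge = 155.8 − 146.6 = 9.2.
Deadweight loss = ½ × 0.8364 × 9.2 = £3.85.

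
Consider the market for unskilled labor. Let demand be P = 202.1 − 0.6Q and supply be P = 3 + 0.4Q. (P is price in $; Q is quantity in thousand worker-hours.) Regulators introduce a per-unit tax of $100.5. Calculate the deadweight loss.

$5050.125 thousand

Competitive equilibrium: 202.1 − 0.6Q = 3 + 0.4Q → Q* = 199.1, P* = 82.64.
With the tax, the buyer price exceeds the seller price by 100.5: (202.1 − 0.6Q) − (3 + 0.4Q) = 100.5 → Q' = 98.6.
ΔQ = 199.1 − 98.6 = 100.5; the wedge equals the tax, 100.5.
Welfare loss = ½ × 100.5 × 100.5 = $5050.125 thousand.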